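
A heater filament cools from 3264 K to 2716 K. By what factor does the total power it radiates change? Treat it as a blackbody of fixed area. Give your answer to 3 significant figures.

P ∝ T⁴, so P₂/P₁ = (T₂/T₁)⁴ = (2716/3264)⁴ = (0.832108)⁴ = 0.479.

P₂/P₁ ≈ 0.479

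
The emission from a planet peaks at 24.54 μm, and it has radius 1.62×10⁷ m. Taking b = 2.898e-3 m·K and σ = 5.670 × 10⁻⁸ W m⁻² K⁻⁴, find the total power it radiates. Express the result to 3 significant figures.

Wien's law: T = b/λ_max = 2.898×10⁻³/2.454×10⁻⁵ = 118.093 K.
Surface area A = 4πR² = 4π(1.62×10⁷ m)² = 3.29792×10¹⁵ m².
Then P = σAT⁴ = 5.670×10⁻⁸×3.29792×10¹⁵×(118.093)⁴ = 3.64×10¹⁶ W.

P ≈ 3.64×10¹⁶ W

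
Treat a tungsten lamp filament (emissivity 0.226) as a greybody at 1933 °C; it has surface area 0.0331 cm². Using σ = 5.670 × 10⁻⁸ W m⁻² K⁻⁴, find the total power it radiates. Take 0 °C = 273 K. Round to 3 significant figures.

P ≈ 1.00 W

T = 1933 °C + 273 = 2206 K.
Area A = 0.0331 cm² = 3.31×10⁻⁶ m².
P = εσAT⁴ = 0.226 × 5.670×10⁻⁸ × 3.31×10⁻⁶ × (2206)⁴ = 1.00 W.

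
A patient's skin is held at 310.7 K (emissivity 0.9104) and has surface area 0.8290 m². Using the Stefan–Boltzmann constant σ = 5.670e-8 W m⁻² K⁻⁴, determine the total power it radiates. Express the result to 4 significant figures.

Area A = 0.8290 m².
P = εσAT⁴ = 0.9104 × 5.670×10⁻⁸ × 0.8290 × (310.7)⁴ = 398.8 W.

P ≈ 398.8 W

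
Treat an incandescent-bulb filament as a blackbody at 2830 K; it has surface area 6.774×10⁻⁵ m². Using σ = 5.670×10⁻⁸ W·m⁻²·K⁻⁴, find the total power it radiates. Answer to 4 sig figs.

P ≈ 246.4 W

Area A = 6.774×10⁻⁵ m².
P = σAT⁴ = 5.670×10⁻⁸ × 6.774×10⁻⁵ × (2830)⁴ = 246.4 W.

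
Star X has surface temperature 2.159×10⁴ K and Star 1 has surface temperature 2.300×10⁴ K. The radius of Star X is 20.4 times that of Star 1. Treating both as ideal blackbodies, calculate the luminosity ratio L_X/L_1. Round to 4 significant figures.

L_X/L_1 ≈ 323.1

L ∝ R²T⁴, so L_X/L_1 = (R_X/R_1)²(T_X/T_1)⁴ = (20.4)² × (2.159×10⁴/2.300×10⁴)⁴ = 416.16 × 0.776424 = 323.1.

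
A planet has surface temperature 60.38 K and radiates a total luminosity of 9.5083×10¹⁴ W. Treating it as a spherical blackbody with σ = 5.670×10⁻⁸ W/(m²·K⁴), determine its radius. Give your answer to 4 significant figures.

R ≈ 1.002×10⁷ m

L = 4πR²σT⁴ ⇒ R = √(L/(4πσT⁴)).
σT⁴ = 0.753625 W/m², so R = √(9.5083×10¹⁴/(4π×0.753625)) = 1.002×10⁷ m.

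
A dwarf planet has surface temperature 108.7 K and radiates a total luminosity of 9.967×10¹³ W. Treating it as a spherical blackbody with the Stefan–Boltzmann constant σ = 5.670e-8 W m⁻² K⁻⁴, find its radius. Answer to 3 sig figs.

R ≈ 1.00×10⁶ m

L = 4πR²σT⁴ ⇒ R = √(L/(4πσT⁴)).
σT⁴ = 7.91592 W/m², so R = √(9.967×10¹³/(4π×7.91592)) = 1.00×10⁶ m.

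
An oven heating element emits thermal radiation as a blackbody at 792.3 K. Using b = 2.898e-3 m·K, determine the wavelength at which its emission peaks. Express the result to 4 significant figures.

λ_max ≈ 3.658 μm

Wien's displacement law: λ_max = b/T = (2.898×10⁻³ m·K)/(792.3 K) = 3.6577×10⁻⁶ m.
That is 3.658 μm, in the infrared range.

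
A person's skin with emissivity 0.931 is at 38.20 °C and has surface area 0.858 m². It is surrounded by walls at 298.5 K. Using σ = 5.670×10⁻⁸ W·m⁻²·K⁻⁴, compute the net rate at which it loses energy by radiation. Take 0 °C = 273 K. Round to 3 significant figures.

Net loss ≈ 65.2 W

T = 38.20 °C + 273 = 311.20 K.
Area A = 0.858 m².
Net radiated power P_net = εσA(T⁴ − T₀⁴) = 0.931×5.670×10⁻⁸×0.858×(311.20⁴ − 298.5⁴).
T⁴ − T₀⁴ = 9.37904×10⁹ − 7.93921×10⁹ = 1.43983×10⁹ K⁴, so P_net = 65.2 W.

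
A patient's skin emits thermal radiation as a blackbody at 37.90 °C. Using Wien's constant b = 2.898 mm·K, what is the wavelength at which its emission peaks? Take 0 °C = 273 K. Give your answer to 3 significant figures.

λ_max ≈ 9.32 μm

T = 37.90 °C + 273 = 310.90 K.
Wien's displacement law: λ_max = b/T = (2.898×10⁻³ m·K)/(310.90 K) = 9.321×10⁻⁶ m.
That is 9.32 μm, in the infrared range.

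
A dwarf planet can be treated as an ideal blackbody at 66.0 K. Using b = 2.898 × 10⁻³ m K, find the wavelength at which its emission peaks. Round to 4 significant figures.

λ_max ≈ 43.91 μm

Wien's displacement law: λ_max = b/T = (2.898×10⁻³ m·K)/(66.0 K) = 4.3909×10⁻⁵ m.
That is 43.91 μm, in the infrared range.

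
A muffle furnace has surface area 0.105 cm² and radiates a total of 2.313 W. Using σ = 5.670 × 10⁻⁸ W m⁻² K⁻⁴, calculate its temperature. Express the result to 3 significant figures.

T ≈ 1.40×10³ K

Area A = 0.105 cm² = 1.05×10⁻⁵ m².
P = σAT⁴ ⇒ T = (P/(σA))^(1/4) = (2.313/(5.670×10⁻⁸×1.05×10⁻⁵))^(1/4) = 1.40×10³ K.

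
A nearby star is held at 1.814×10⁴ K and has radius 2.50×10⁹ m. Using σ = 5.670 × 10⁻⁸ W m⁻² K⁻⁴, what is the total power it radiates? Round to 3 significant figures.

P ≈ 4.82×10²⁹ W

Surface area A = 4πR² = 4π(2.50×10⁹ m)² = 7.85398×10¹⁹ m².
P = σAT⁴ = 5.670×10⁻⁸ × 7.85398×10¹⁹ × (1.814×10⁴)⁴ = 4.82×10²⁹ W.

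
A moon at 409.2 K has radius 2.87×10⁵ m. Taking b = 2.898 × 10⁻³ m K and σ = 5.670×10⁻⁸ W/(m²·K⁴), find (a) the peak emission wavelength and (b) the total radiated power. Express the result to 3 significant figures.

λ_max ≈ 7.08 μm; P ≈ 1.65×10¹⁵ W

(a) λ_max = b/T = 2.898×10⁻³/409.2 = 7.082×10⁻⁶ m = 7.08 μm.
Surface area A = 4πR² = 4π(2.87×10⁵ m)² = 1.03508×10¹² m².
(b) P = σAT⁴ = 5.670×10⁻⁸×1.03508×10¹²×(409.2)⁴ = 1.65×10¹⁵ W.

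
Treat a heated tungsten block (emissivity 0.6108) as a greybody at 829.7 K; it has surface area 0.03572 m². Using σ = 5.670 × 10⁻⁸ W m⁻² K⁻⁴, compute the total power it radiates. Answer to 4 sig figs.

Area A = 0.03572 m².
P = εσAT⁴ = 0.6108 × 5.670×10⁻⁸ × 0.03572 × (829.7)⁴ = 586.2 W.

P ≈ 586.2 W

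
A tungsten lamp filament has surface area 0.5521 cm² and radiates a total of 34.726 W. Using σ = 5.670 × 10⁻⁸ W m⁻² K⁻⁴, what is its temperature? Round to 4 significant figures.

Area A = 0.5521 cm² = 5.521×10⁻⁵ m².
P = σAT⁴ ⇒ T = (P/(σA))^(1/4) = (34.726/(5.670×10⁻⁸×5.521×10⁻⁵))^(1/4) = 1825 K.

T ≈ 1825 K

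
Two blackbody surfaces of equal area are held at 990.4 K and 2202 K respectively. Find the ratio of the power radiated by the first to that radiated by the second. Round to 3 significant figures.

P₁/P₂ ≈ 0.0409

With equal areas, P₁/P₂ = (T₁/T₂)⁴ = (990.4/2202)⁴ = 0.0409.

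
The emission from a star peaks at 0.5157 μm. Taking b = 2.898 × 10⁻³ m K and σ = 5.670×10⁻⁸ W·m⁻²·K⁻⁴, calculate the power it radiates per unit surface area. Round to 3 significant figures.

Wien's law: T = b/λ_max = 2.898×10⁻³/5.157×10⁻⁷ = 5619.55 K.
Then I = σT⁴ = 5.670×10⁻⁸×(5619.55)⁴ = 5.65×10⁷ W/m².

I ≈ 5.65×10⁷ W/m²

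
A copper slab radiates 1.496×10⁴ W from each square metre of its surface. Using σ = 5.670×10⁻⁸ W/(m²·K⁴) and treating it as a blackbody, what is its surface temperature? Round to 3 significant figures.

I = σT⁴, so T = (I/σ)^(1/4) = (1.496×10⁴/(5.670×10⁻⁸))^(1/4) = 717 K.

T ≈ 717 K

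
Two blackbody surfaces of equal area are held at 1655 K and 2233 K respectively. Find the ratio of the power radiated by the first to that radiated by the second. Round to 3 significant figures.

With equal areas, P₁/P₂ = (T₁/T₂)⁴ = (1655/2233)⁴ = 0.302.

P₁/P₂ ≈ 0.302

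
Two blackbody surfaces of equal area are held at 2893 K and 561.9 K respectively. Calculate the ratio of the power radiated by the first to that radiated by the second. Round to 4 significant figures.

P₁/P₂ ≈ 702.7

With equal areas, P₁/P₂ = (T₁/T₂)⁴ = (2893/561.9)⁴ = 702.7.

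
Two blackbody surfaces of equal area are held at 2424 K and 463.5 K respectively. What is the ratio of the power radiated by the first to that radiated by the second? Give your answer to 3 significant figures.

With equal areas, P₁/P₂ = (T₁/T₂)⁴ = (2424/463.5)⁴ = 748.

P₁/P₂ ≈ 748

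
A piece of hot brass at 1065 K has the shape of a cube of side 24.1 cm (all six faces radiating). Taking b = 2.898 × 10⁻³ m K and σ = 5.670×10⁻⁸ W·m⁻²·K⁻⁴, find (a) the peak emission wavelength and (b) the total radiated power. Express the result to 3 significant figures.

λ_max ≈ 2.72×10³ nm; P ≈ 2.54×10⁴ W

(a) λ_max = b/T = 2.898×10⁻³/1065 = 2.721×10⁻⁶ m = 2.72×10³ nm.
Area A = 6s² = 6×(0.241 m)² = 0.348486 m².
(b) P = σAT⁴ = 5.670×10⁻⁸×0.348486×(1065)⁴ = 2.54×10⁴ W.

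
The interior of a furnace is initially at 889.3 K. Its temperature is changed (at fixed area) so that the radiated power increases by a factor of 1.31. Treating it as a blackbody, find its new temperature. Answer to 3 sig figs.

T₂ ≈ 951 K

P ∝ T⁴, so T₂/T₁ = (P₂/P₁)^(1/4) = (1.31)^(1/4) = 1.06984.
T₂ = 889.3 × 1.06984 = 951 K.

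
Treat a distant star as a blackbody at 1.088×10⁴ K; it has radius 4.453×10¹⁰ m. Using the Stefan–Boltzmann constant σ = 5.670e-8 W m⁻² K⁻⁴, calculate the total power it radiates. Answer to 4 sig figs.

P ≈ 1.980×10³¹ W

Surface area A = 4πR² = 4π(4.453×10¹⁰ m)² = 2.49181×10²² m².
P = σAT⁴ = 5.670×10⁻⁸ × 2.49181×10²² × (1.088×10⁴)⁴ = 1.980×10³¹ W.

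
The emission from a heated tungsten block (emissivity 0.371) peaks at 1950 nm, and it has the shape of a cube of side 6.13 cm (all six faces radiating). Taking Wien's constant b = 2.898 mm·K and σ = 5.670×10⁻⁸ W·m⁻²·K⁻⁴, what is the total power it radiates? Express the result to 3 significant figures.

Wien's law: T = b/λ_max = 2.898×10⁻³/1.950×10⁻⁶ = 1486.15 K.
Area A = 6s² = 6×(0.0613 m)² = 0.0225461 m².
Then P = εσAT⁴ = 0.371×5.670×10⁻⁸×0.0225461×(1486.15)⁴ = 2.31×10³ W.

P ≈ 2.31×10³ W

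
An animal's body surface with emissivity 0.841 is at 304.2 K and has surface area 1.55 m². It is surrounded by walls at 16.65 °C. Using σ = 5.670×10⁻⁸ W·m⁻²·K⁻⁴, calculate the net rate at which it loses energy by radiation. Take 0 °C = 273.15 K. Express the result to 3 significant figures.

Net loss ≈ 112 W

Surroundings: T = 16.65 °C + 273.15 = 289.80 K.
Area A = 1.55 m².
Net radiated power P_net = εσA(T⁴ − T₀⁴) = 0.841×5.670×10⁻⁸×1.55×(304.2⁴ − 289.80⁴).
T⁴ − T₀⁴ = 8.56321×10⁹ − 7.05332×10⁹ = 1.50989×10⁹ K⁴, so P_net = 112 W.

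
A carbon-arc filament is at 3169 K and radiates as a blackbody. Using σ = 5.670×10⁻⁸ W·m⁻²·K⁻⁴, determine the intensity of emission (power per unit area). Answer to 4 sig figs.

I ≈ 5.718×10⁶ W/m²

Stefan–Boltzmann: I = σT⁴ = 5.670×10⁻⁸ × (3169)⁴ = 5.718×10⁶ W/m².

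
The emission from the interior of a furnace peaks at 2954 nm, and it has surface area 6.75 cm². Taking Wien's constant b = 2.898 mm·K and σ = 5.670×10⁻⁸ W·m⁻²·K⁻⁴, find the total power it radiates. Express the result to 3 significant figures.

P ≈ 35.5 W

Wien's law: T = b/λ_max = 2.898×10⁻³/2.954×10⁻⁶ = 981.043 K.
Area A = 6.75 cm² = 6.75×10⁻⁴ m².
Then P = σAT⁴ = 5.670×10⁻⁸×6.75×10⁻⁴×(981.043)⁴ = 35.5 W.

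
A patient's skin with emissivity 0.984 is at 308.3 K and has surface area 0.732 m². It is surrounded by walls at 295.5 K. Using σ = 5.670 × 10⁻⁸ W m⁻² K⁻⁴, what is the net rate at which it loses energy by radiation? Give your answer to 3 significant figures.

Area A = 0.732 m².
Net radiated power P_net = εσA(T⁴ − T₀⁴) = 0.984×5.670×10⁻⁸×0.732×(308.3⁴ − 295.5⁴).
T⁴ − T₀⁴ = 9.03429×10⁹ − 7.62483×10⁹ = 1.40946×10⁹ K⁴, so P_net = 57.6 W.

Net loss ≈ 57.6 W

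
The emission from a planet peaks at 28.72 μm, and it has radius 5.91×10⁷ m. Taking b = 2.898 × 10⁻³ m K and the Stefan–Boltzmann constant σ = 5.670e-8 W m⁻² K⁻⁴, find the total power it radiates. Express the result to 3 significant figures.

Wien's law: T = b/λ_max = 2.898×10⁻³/2.872×10⁻⁵ = 100.905 K.
Surface area A = 4πR² = 4π(5.91×10⁷ m)² = 4.38919×10¹⁶ m².
Then P = σAT⁴ = 5.670×10⁻⁸×4.38919×10¹⁶×(100.905)⁴ = 2.58×10¹⁷ W.

P ≈ 2.58×10¹⁷ W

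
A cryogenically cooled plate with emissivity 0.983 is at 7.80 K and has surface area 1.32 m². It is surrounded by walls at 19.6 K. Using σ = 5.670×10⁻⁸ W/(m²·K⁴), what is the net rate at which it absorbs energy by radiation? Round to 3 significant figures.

Net gain ≈ 0.0106 W

Area A = 1.32 m².
Net radiated power P_net = εσA(T⁴ − T₀⁴) = 0.983×5.670×10⁻⁸×1.32×(7.80⁴ − 19.6⁴).
T⁴ − T₀⁴ = 3701.51 − 1.47579×10⁵ = -1.43877×10⁵ K⁴, so P_net = -0.0106 W — negative, meaning a net gain of 0.0106 W.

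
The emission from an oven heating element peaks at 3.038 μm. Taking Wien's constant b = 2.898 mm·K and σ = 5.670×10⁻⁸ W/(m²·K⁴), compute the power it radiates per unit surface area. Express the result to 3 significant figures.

Wien's law: T = b/λ_max = 2.898×10⁻³/3.038×10⁻⁶ = 953.917 K.
Then I = σT⁴ = 5.670×10⁻⁸×(953.917)⁴ = 4.69×10⁴ W/m².

I ≈ 4.69×10⁴ W/m²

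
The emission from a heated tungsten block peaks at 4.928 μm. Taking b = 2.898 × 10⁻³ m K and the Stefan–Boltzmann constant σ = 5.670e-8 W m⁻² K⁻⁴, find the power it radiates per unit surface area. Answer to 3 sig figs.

Wien's law: T = b/λ_max = 2.898×10⁻³/4.928×10⁻⁶ = 588.068 K.
Then I = σT⁴ = 5.670×10⁻⁸×(588.068)⁴ = 6.78×10³ W/m².

I ≈ 6.78×10³ W/m²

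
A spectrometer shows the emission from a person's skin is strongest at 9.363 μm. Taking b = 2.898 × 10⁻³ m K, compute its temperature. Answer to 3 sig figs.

T ≈ 310 K

Wien's law gives T = b/λ_max = (2.898×10⁻³ m·K)/(9.363×10⁻⁶ m) = 310 K.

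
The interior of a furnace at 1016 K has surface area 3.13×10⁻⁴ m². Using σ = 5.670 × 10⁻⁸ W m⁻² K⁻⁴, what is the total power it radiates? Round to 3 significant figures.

P ≈ 18.9 W

Area A = 3.13×10⁻⁴ m².
P = σAT⁴ = 5.670×10⁻⁸ × 3.13×10⁻⁴ × (1016)⁴ = 18.9 W.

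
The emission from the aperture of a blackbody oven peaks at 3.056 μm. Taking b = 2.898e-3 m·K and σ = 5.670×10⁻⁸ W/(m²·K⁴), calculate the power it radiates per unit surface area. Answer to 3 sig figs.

I ≈ 4.59×10⁴ W/m²

Wien's law: T = b/λ_max = 2.898×10⁻³/3.056×10⁻⁶ = 948.298 K.
Then I = σT⁴ = 5.670×10⁻⁸×(948.298)⁴ = 4.59×10⁴ W/m².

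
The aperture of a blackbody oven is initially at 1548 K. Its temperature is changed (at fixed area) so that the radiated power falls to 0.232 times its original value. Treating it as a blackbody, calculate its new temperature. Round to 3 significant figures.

P ∝ T⁴, so T₂/T₁ = (P₂/P₁)^(1/4) = (0.232)^(1/4) = 0.694020.
T₂ = 1548 × 0.694020 = 1.07×10³ K.

T₂ ≈ 1.07×10³ K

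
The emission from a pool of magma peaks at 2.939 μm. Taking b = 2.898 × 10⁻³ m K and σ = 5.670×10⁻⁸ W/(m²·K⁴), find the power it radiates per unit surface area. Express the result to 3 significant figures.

I ≈ 5.36×10⁴ W/m²

Wien's law: T = b/λ_max = 2.898×10⁻³/2.939×10⁻⁶ = 986.050 K.
Then I = σT⁴ = 5.670×10⁻⁸×(986.050)⁴ = 5.36×10⁴ W/m².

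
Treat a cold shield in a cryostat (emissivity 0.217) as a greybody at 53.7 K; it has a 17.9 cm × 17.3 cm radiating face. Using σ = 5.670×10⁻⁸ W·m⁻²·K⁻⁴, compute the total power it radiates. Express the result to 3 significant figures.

Area A = 0.179 × 0.173 = 0.030967 m².
P = εσAT⁴ = 0.217 × 5.670×10⁻⁸ × 0.030967 × (53.7)⁴ = 3.17×10⁻³ W.

P ≈ 3.17×10⁻³ W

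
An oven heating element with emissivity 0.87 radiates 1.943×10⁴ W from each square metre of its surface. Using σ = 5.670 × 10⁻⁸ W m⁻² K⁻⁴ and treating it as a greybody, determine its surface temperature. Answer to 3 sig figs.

T ≈ 792 K

I = εσT⁴, so T = (I/εσ)^(1/4) = (1.943×10⁴/(0.87×5.670×10⁻⁸))^(1/4) = 792 K.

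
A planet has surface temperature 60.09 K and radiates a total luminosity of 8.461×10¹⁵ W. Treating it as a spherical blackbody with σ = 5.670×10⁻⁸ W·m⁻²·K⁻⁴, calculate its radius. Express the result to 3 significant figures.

R ≈ 3.02×10⁷ m

L = 4πR²σT⁴ ⇒ R = √(L/(4πσT⁴)).
σT⁴ = 0.739251 W/m², so R = √(8.461×10¹⁵/(4π×0.739251)) = 3.02×10⁷ m.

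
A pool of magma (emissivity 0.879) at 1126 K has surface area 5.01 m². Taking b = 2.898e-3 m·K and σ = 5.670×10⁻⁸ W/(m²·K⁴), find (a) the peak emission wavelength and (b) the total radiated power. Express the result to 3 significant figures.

λ_max ≈ 2.57 μm; P ≈ 4.01×10⁵ W

(a) λ_max = b/T = 2.898×10⁻³/1126 = 2.574×10⁻⁶ m = 2.57 μm.
Area A = 5.01 m².
(b) P = εσAT⁴ = 0.879×5.670×10⁻⁸×5.01×(1126)⁴ = 4.01×10⁵ W.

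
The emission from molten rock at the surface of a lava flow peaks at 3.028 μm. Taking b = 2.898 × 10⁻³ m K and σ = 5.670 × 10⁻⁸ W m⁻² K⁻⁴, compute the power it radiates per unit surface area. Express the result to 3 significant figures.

Wien's law: T = b/λ_max = 2.898×10⁻³/3.028×10⁻⁶ = 957.067 K.
Then I = σT⁴ = 5.670×10⁻⁸×(957.067)⁴ = 4.76×10⁴ W/m².

I ≈ 4.76×10⁴ W/m²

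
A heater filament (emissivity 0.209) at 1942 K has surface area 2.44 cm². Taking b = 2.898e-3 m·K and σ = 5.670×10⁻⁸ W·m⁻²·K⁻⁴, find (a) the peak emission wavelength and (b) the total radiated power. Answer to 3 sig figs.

λ_max ≈ 1.49×10³ nm; P ≈ 41.1 W

(a) λ_max = b/T = 2.898×10⁻³/1942 = 1.492×10⁻⁶ m = 1.49×10³ nm.
Area A = 2.44 cm² = 2.44×10⁻⁴ m².
(b) P = εσAT⁴ = 0.209×5.670×10⁻⁸×2.44×10⁻⁴×(1942)⁴ = 41.1 W.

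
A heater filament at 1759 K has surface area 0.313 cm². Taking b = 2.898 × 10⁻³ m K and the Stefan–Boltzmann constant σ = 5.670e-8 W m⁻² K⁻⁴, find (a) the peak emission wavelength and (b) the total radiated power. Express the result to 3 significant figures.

(a) λ_max = b/T = 2.898×10⁻³/1759 = 1.648×10⁻⁶ m = 1.65×10³ nm.
Area A = 0.313 cm² = 3.13×10⁻⁵ m².
(b) P = σAT⁴ = 5.670×10⁻⁸×3.13×10⁻⁵×(1759)⁴ = 17.0 W.

λ_max ≈ 1.65×10³ nm; P ≈ 17.0 W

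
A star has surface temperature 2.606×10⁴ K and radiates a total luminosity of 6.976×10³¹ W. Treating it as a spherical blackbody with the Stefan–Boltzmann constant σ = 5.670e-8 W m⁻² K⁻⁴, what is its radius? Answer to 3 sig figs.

L = 4πR²σT⁴ ⇒ R = √(L/(4πσT⁴)).
σT⁴ = 2.61505×10¹⁰ W/m², so R = √(6.976×10³¹/(4π×2.61505×10¹⁰)) = 1.46×10¹⁰ m.

R ≈ 1.46×10¹⁰ m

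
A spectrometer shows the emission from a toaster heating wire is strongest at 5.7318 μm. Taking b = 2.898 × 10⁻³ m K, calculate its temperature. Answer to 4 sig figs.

Wien's law gives T = b/λ_max = (2.898×10⁻³ m·K)/(5.7318×10⁻⁶ m) = 505.6 K.

T ≈ 505.6 K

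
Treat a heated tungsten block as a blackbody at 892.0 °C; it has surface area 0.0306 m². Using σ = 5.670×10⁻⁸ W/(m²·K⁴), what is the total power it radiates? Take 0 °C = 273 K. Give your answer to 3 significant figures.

P ≈ 3.20×10³ W

T = 892.0 °C + 273 = 1165.0 K.
Area A = 0.0306 m².
P = σAT⁴ = 5.670×10⁻⁸ × 0.0306 × (1165.0)⁴ = 3.20×10³ W.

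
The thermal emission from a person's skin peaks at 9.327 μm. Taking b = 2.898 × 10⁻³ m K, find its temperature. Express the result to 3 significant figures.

Wien's law gives T = b/λ_max = (2.898×10⁻³ m·K)/(9.327×10⁻⁶ m) = 311 K.

T ≈ 311 K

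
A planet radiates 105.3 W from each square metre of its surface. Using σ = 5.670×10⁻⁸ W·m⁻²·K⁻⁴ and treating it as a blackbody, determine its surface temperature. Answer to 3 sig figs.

T ≈ 208 K

I = σT⁴, so T = (I/σ)^(1/4) = (105.3/(5.670×10⁻⁸))^(1/4) = 208 K.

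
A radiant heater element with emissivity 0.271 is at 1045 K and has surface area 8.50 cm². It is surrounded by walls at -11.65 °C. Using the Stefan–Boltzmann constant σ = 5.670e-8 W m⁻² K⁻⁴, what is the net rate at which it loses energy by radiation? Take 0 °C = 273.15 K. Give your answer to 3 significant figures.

Surroundings: T = -11.65 °C + 273.15 = 261.50 K.
Area A = 8.50 cm² = 8.50×10⁻⁴ m².
Net radiated power P_net = εσA(T⁴ − T₀⁴) = 0.271×5.670×10⁻⁸×8.50×10⁻⁴×(1045⁴ − 261.50⁴).
T⁴ − T₀⁴ = 1.19252×10¹² − 4.67613×10⁹ = 1.18784×10¹² K⁴, so P_net = 15.5 W.

Net loss ≈ 15.5 W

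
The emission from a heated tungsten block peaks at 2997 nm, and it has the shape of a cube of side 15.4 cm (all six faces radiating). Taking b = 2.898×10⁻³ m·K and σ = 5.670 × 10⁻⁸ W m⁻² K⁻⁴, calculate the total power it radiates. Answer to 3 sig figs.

P ≈ 7.05×10³ W

Wien's law: T = b/λ_max = 2.898×10⁻³/2.997×10⁻⁶ = 966.967 K.
Area A = 6s² = 6×(0.154 m)² = 0.142296 m².
Then P = σAT⁴ = 5.670×10⁻⁸×0.142296×(966.967)⁴ = 7.05×10³ W.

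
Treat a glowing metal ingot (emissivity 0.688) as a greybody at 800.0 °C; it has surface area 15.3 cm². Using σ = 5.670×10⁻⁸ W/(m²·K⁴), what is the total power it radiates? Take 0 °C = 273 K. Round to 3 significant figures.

P ≈ 79.1 W

T = 800.0 °C + 273 = 1073.0 K.
Area A = 15.3 cm² = 1.53×10⁻³ m².
P = εσAT⁴ = 0.688 × 5.670×10⁻⁸ × 1.53×10⁻³ × (1073.0)⁴ = 79.1 W.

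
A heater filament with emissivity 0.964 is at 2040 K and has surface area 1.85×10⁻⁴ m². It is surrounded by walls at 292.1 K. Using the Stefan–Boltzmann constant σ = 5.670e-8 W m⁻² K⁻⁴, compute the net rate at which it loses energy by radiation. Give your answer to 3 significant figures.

Net loss ≈ 175 W

Area A = 1.85×10⁻⁴ m².
Net radiated power P_net = εσA(T⁴ − T₀⁴) = 0.964×5.670×10⁻⁸×1.85×10⁻⁴×(2040⁴ − 292.1⁴).
T⁴ − T₀⁴ = 1.73189×10¹³ − 7.27991×10⁹ = 1.73116×10¹³ K⁴, so P_net = 175 W.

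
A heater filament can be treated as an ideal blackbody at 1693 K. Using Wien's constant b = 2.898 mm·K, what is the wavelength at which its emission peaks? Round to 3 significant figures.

Wien's displacement law: λ_max = b/T = (2.898×10⁻³ m·K)/(1693 K) = 1.712×10⁻⁶ m.
That is 1.71×10³ nm, in the infrared range.

λ_max ≈ 1.71×10³ nm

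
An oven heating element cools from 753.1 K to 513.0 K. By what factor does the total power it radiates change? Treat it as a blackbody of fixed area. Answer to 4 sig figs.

P₂/P₁ ≈ 0.2153

P ∝ T⁴, so P₂/P₁ = (T₂/T₁)⁴ = (513.0/753.1)⁴ = (0.681184)⁴ = 0.2153.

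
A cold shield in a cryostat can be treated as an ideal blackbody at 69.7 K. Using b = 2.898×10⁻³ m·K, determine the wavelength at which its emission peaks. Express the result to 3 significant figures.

Wien's displacement law: λ_max = b/T = (2.898×10⁻³ m·K)/(69.7 K) = 4.158×10⁻⁵ m.
That is 41.6 μm, in the infrared range.

λ_max ≈ 41.6 μm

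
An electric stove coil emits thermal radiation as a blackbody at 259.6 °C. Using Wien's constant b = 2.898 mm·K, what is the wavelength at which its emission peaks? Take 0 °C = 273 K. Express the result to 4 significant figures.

T = 259.6 °C + 273 = 532.6 K.
Wien's displacement law: λ_max = b/T = (2.898×10⁻³ m·K)/(532.6 K) = 5.4412×10⁻⁶ m.
That is 5.441 μm, in the infrared range.

λ_max ≈ 5.441 μm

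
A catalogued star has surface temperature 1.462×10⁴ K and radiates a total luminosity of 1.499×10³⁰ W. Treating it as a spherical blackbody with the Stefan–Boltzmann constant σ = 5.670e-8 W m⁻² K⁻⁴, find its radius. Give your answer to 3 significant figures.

R ≈ 6.79×10⁹ m

L = 4πR²σT⁴ ⇒ R = √(L/(4πσT⁴)).
σT⁴ = 2.59043×10⁹ W/m², so R = √(1.499×10³⁰/(4π×2.59043×10⁹)) = 6.79×10⁹ m.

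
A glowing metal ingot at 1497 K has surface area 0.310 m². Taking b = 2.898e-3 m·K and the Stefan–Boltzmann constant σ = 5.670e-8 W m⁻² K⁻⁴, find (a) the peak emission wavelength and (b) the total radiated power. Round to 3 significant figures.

(a) λ_max = b/T = 2.898×10⁻³/1497 = 1.936×10⁻⁶ m = 1.94×10³ nm.
Area A = 0.310 m².
(b) P = σAT⁴ = 5.670×10⁻⁸×0.310×(1497)⁴ = 8.83×10⁴ W.

λ_max ≈ 1.94×10³ nm; P ≈ 8.83×10⁴ W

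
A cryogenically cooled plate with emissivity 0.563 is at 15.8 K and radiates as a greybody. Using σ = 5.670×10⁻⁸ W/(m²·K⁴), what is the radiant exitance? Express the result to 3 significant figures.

I ≈ 1.99×10⁻³ W/m²

Stefan–Boltzmann: I = εσT⁴ = 0.563 × 5.670×10⁻⁸ × (15.8)⁴ = 1.99×10⁻³ W/m².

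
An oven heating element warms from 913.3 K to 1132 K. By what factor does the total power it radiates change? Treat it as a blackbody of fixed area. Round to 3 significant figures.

P ∝ T⁴, so P₂/P₁ = (T₂/T₁)⁴ = (1132/913.3)⁴ = (1.23946)⁴ = 2.36.

P₂/P₁ ≈ 2.36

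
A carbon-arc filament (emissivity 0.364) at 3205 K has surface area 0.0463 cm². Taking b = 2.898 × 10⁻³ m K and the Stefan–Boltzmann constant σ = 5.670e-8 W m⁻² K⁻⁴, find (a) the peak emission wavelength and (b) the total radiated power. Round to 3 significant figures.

λ_max ≈ 0.904 μm; P ≈ 10.1 W

(a) λ_max = b/T = 2.898×10⁻³/3205 = 9.042×10⁻⁷ m = 0.904 μm.
Area A = 0.0463 cm² = 4.63×10⁻⁶ m².
(b) P = εσAT⁴ = 0.364×5.670×10⁻⁸×4.63×10⁻⁶×(3205)⁴ = 10.1 W.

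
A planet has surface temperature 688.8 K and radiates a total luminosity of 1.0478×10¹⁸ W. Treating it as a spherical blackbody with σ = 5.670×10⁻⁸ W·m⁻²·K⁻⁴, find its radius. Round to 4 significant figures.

L = 4πR²σT⁴ ⇒ R = √(L/(4πσT⁴)).
σT⁴ = 12763.1 W/m², so R = √(1.0478×10¹⁸/(4π×12763.1)) = 2.556×10⁶ m.

R ≈ 2.556×10⁶ m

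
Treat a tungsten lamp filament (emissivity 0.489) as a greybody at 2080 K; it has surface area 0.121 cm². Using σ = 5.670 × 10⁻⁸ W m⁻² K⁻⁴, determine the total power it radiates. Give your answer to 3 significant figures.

Area A = 0.121 cm² = 1.21×10⁻⁵ m².
P = εσAT⁴ = 0.489 × 5.670×10⁻⁸ × 1.21×10⁻⁵ × (2080)⁴ = 6.28 W.

P ≈ 6.28 W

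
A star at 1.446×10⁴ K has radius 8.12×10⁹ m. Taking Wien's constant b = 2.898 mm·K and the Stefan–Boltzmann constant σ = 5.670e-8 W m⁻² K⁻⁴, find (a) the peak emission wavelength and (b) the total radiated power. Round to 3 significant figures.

λ_max ≈ 200 nm; P ≈ 2.05×10³⁰ W

(a) λ_max = b/T = 2.898×10⁻³/1.446×10⁴ = 2.004×10⁻⁷ m = 200 nm.
Surface area A = 4πR² = 4π(8.12×10⁹ m)² = 8.28556×10²⁰ m².
(b) P = σAT⁴ = 5.670×10⁻⁸×8.28556×10²⁰×(1.446×10⁴)⁴ = 2.05×10³⁰ W.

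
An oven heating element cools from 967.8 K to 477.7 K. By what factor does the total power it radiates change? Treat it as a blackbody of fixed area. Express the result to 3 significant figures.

P ∝ T⁴, so P₂/P₁ = (T₂/T₁)⁴ = (477.7/967.8)⁴ = (0.493594)⁴ = 0.0594.

P₂/P₁ ≈ 0.0594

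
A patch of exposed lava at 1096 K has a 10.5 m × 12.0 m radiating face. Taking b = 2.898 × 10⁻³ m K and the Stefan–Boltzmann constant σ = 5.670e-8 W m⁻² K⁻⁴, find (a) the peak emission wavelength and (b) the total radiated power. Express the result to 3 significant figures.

λ_max ≈ 2.64 μm; P ≈ 1.03×10⁷ W

(a) λ_max = b/T = 2.898×10⁻³/1096 = 2.644×10⁻⁶ m = 2.64 μm.
Area A = 10.5 × 12.0 = 126 m².
(b) P = σAT⁴ = 5.670×10⁻⁸×126×(1096)⁴ = 1.03×10⁷ W.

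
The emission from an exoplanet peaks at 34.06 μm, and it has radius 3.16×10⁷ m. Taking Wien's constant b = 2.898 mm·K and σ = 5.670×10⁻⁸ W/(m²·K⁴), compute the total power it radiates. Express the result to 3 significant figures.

Wien's law: T = b/λ_max = 2.898×10⁻³/3.406×10⁻⁵ = 85.0851 K.
Surface area A = 4πR² = 4π(3.16×10⁷ m)² = 1.25483×10¹⁶ m².
Then P = σAT⁴ = 5.670×10⁻⁸×1.25483×10¹⁶×(85.0851)⁴ = 3.73×10¹⁶ W.

P ≈ 3.73×10¹⁶ W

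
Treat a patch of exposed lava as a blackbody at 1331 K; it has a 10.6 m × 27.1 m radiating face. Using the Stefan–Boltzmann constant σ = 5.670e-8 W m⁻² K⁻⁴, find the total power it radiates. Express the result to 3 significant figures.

P ≈ 5.11×10⁷ W

Area A = 10.6 × 27.1 = 287.26 m².
P = σAT⁴ = 5.670×10⁻⁸ × 287.26 × (1331)⁴ = 5.11×10⁷ W.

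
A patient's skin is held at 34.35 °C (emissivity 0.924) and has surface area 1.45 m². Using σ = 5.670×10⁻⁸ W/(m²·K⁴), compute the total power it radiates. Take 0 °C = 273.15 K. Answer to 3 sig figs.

T = 34.35 °C + 273.15 = 307.50 K.
Area A = 1.45 m².
P = εσAT⁴ = 0.924 × 5.670×10⁻⁸ × 1.45 × (307.50)⁴ = 679 W.

P ≈ 679 W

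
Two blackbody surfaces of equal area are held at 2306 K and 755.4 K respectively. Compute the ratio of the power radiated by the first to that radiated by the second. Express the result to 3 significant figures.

P₁/P₂ ≈ 86.8

With equal areas, P₁/P₂ = (T₁/T₂)⁴ = (2306/755.4)⁴ = 86.8.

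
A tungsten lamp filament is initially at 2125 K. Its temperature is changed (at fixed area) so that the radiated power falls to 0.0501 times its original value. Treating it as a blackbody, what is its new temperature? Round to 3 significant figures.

T₂ ≈ 1.01×10³ K

P ∝ T⁴, so T₂/T₁ = (P₂/P₁)^(1/4) = (0.0501)^(1/4) = 0.473107.
T₂ = 2125 × 0.473107 = 1.01×10³ K.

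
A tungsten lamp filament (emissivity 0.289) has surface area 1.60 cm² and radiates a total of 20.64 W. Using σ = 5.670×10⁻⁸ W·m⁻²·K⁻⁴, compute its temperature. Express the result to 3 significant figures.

T ≈ 1.68×10³ K

Area A = 1.60 cm² = 1.60×10⁻⁴ m².
P = εσAT⁴ ⇒ T = (P/(εσA))^(1/4) = (20.64/(0.289×5.670×10⁻⁸×1.60×10⁻⁴))^(1/4) = 1.68×10³ K.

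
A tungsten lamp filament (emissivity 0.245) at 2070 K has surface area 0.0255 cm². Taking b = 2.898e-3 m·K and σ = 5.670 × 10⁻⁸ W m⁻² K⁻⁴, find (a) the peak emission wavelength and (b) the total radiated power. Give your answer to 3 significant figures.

(a) λ_max = b/T = 2.898×10⁻³/2070 = 1.400×10⁻⁶ m = 1.40 μm.
Area A = 0.0255 cm² = 2.55×10⁻⁶ m².
(b) P = εσAT⁴ = 0.245×5.670×10⁻⁸×2.55×10⁻⁶×(2070)⁴ = 0.650 W.

λ_max ≈ 1.40 μm; P ≈ 0.650 W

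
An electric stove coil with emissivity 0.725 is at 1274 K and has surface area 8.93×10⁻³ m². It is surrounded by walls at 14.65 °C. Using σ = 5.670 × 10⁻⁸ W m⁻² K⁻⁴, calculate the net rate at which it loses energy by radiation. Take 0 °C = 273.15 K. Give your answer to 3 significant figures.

Surroundings: T = 14.65 °C + 273.15 = 287.80 K.
Area A = 8.93×10⁻³ m².
Net radiated power P_net = εσA(T⁴ − T₀⁴) = 0.725×5.670×10⁻⁸×8.93×10⁻³×(1274⁴ − 287.80⁴).
T⁴ − T₀⁴ = 2.63438×10¹² − 6.86062×10⁹ = 2.62752×10¹² K⁴, so P_net = 965 W.

Net loss ≈ 965 W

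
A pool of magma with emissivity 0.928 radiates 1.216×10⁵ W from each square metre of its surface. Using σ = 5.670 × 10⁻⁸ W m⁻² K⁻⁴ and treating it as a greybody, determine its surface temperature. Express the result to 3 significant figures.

T ≈ 1.23×10³ K

I = εσT⁴, so T = (I/εσ)^(1/4) = (1.216×10⁵/(0.928×5.670×10⁻⁸))^(1/4) = 1.23×10³ K.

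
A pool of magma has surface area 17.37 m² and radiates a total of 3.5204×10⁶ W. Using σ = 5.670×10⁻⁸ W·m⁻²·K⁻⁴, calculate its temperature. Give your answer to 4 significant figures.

Area A = 17.37 m².
P = σAT⁴ ⇒ T = (P/(σA))^(1/4) = (3.5204×10⁶/(5.670×10⁻⁸×17.37))^(1/4) = 1375 K.

T ≈ 1375 K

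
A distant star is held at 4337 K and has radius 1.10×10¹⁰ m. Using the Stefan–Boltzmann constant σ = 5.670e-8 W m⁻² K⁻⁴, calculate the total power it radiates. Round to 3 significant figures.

P ≈ 3.05×10²⁸ W

Surface area A = 4πR² = 4π(1.10×10¹⁰ m)² = 1.52053×10²¹ m².
P = σAT⁴ = 5.670×10⁻⁸ × 1.52053×10²¹ × (4337)⁴ = 3.05×10²⁸ W.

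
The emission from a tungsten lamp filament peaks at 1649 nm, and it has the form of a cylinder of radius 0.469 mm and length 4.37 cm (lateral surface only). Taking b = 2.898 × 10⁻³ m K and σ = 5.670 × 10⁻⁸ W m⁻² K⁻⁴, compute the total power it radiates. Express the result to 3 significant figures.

Wien's law: T = b/λ_max = 2.898×10⁻³/1.649×10⁻⁶ = 1757.43 K.
Lateral area A = 2πrL = 2π×4.69×10⁻⁴×0.0437 = 1.28776×10⁻⁴ m².
Then P = σAT⁴ = 5.670×10⁻⁸×1.28776×10⁻⁴×(1757.43)⁴ = 69.7 W.

P ≈ 69.7 W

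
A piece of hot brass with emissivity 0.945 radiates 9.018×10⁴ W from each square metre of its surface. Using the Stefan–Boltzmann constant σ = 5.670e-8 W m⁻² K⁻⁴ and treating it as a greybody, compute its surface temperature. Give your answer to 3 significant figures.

T ≈ 1.14×10³ K

I = εσT⁴, so T = (I/εσ)^(1/4) = (9.018×10⁴/(0.945×5.670×10⁻⁸))^(1/4) = 1.14×10³ K.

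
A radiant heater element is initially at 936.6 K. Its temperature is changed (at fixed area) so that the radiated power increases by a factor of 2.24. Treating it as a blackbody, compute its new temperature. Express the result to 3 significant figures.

T₂ ≈ 1.15×10³ K

P ∝ T⁴, so T₂/T₁ = (P₂/P₁)^(1/4) = (2.24)^(1/4) = 1.22338.
T₂ = 936.6 × 1.22338 = 1.15×10³ K.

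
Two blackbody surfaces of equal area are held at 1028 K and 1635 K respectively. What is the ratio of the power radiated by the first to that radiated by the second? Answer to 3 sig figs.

P₁/P₂ ≈ 0.156

With equal areas, P₁/P₂ = (T₁/T₂)⁴ = (1028/1635)⁴ = 0.156.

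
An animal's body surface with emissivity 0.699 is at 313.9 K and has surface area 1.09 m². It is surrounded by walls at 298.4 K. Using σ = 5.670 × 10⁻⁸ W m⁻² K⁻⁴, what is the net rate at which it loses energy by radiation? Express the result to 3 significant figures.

Area A = 1.09 m².
Net radiated power P_net = εσA(T⁴ − T₀⁴) = 0.699×5.670×10⁻⁸×1.09×(313.9⁴ − 298.4⁴).
T⁴ − T₀⁴ = 9.70879×10⁹ − 7.92858×10⁹ = 1.78021×10⁹ K⁴, so P_net = 76.9 W.

Net loss ≈ 76.9 W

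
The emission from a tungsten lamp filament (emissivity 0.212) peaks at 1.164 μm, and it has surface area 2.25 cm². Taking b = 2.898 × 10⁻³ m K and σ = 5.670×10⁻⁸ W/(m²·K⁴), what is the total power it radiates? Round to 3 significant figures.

Wien's law: T = b/λ_max = 2.898×10⁻³/1.164×10⁻⁶ = 2489.69 K.
Area A = 2.25 cm² = 2.25×10⁻⁴ m².
Then P = εσAT⁴ = 0.212×5.670×10⁻⁸×2.25×10⁻⁴×(2489.69)⁴ = 104 W.

P ≈ 104 W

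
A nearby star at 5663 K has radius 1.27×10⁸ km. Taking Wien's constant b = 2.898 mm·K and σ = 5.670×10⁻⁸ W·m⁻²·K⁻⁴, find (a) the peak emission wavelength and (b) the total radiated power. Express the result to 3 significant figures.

λ_max ≈ 0.512 μm; P ≈ 1.18×10³¹ W

(a) λ_max = b/T = 2.898×10⁻³/5663 = 5.117×10⁻⁷ m = 0.512 μm.
Surface area A = 4πR² = 4π(1.27×10¹¹ m)² = 2.02683×10²³ m².
(b) P = σAT⁴ = 5.670×10⁻⁸×2.02683×10²³×(5663)⁴ = 1.18×10³¹ W.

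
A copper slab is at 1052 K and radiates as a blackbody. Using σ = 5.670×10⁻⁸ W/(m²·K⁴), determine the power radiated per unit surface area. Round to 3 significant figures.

Stefan–Boltzmann: I = σT⁴ = 5.670×10⁻⁸ × (1052)⁴ = 6.94×10⁴ W/m².

I ≈ 6.94×10⁴ W/m²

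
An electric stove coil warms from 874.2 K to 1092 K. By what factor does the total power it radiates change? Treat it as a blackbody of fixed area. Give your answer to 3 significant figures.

P₂/P₁ ≈ 2.43

P ∝ T⁴, so P₂/P₁ = (T₂/T₁)⁴ = (1092/874.2)⁴ = (1.24914)⁴ = 2.43.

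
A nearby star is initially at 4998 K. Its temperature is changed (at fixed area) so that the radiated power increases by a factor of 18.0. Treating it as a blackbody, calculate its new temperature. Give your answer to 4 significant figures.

T₂ ≈ 1.029×10⁴ K

P ∝ T⁴, so T₂/T₁ = (P₂/P₁)^(1/4) = (18.0)^(1/4) = 2.05977.
T₂ = 4998 × 2.05977 = 1.029×10⁴ K.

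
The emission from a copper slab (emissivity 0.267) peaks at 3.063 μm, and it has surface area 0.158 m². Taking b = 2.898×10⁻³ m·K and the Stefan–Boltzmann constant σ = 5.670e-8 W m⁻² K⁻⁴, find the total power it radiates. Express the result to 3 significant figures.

P ≈ 1.92×10³ W

Wien's law: T = b/λ_max = 2.898×10⁻³/3.063×10⁻⁶ = 946.131 K.
Area A = 0.158 m².
Then P = εσAT⁴ = 0.267×5.670×10⁻⁸×0.158×(946.131)⁴ = 1.92×10³ W.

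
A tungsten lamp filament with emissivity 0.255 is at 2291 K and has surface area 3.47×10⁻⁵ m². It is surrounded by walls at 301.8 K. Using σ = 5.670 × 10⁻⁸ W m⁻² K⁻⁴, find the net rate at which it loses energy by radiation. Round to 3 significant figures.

Area A = 3.47×10⁻⁵ m².
Net radiated power P_net = εσA(T⁴ − T₀⁴) = 0.255×5.670×10⁻⁸×3.47×10⁻⁵×(2291⁴ − 301.8⁴).
T⁴ − T₀⁴ = 2.75487×10¹³ − 8.29616×10⁹ = 2.75404×10¹³ K⁴, so P_net = 13.8 W.

Net loss ≈ 13.8 W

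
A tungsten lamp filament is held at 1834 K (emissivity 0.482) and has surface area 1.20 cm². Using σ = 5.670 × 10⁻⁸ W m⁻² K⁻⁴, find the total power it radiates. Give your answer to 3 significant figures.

Area A = 1.20 cm² = 1.20×10⁻⁴ m².
P = εσAT⁴ = 0.482 × 5.670×10⁻⁸ × 1.20×10⁻⁴ × (1834)⁴ = 37.1 W.

P ≈ 37.1 W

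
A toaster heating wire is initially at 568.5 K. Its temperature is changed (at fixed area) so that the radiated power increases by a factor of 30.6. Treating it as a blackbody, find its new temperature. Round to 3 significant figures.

T₂ ≈ 1.34×10³ K

P ∝ T⁴, so T₂/T₁ = (P₂/P₁)^(1/4) = (30.6)^(1/4) = 2.35196.
T₂ = 568.5 × 2.35196 = 1.34×10³ K.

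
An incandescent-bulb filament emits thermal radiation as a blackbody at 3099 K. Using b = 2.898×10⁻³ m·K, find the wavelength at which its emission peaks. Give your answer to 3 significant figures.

λ_max ≈ 0.935 μm

Wien's displacement law: λ_max = b/T = (2.898×10⁻³ m·K)/(3099 K) = 9.351×10⁻⁷ m.
That is 0.935 μm, in the infrared range.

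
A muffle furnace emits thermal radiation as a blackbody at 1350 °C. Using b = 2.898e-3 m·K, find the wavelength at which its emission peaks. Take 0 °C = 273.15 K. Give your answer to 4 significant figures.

T = 1350 °C + 273.15 = 1623.15 K.
Wien's displacement law: λ_max = b/T = (2.898×10⁻³ m·K)/(1623.15 K) = 1.7854×10⁻⁶ m.
That is 1.785 μm, in the infrared range.

λ_max ≈ 1.785 μm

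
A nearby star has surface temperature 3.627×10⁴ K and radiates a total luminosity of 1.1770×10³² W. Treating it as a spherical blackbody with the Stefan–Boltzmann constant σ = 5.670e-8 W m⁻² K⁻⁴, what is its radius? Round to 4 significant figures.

R ≈ 9.770×10⁹ m

L = 4πR²σT⁴ ⇒ R = √(L/(4πσT⁴)).
σT⁴ = 9.81236×10¹⁰ W/m², so R = √(1.1770×10³²/(4π×9.81236×10¹⁰)) = 9.770×10⁹ m.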